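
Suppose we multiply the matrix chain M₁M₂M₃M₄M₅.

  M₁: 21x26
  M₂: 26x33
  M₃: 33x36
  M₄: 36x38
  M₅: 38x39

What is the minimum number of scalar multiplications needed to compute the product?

Adjacent pairs: M₁M₂ = 21·26·33 = 18018; M₂M₃ = 26·33·36 = 30888; M₃M₄ = 33·36·38 = 45144; M₄M₅ = 36·38·39 = 53352.
Length 3: M₁..M₃: k=1: 0+30888+21·26·36=50544; k=2: 18018+0+21·33·36=42966 → min 42966 | M₂..M₄: k=2: 0+45144+26·33·38=77748; k=3: 30888+0+26·36·38=66456 → min 66456 | M₃..M₅: k=3: 0+53352+33·36·39=99684; k=4: 45144+0+33·38·39=94050 → min 94050.
Length 4: M₁..M₄: k=1: 0+66456+21·26·38=87204; k=2: 18018+45144+21·33·38=89496; k=3: 42966+0+21·36·38=71694 → min 71694 | M₂..M₅: k=2: 0+94050+26·33·39=127512; k=3: 30888+53352+26·36·39=120744; k=4: 66456+0+26·38·39=104988 → min 104988.
Length 5: M₁..M₅: k=1: 0+104988+21·26·39=126282; k=2: 18018+94050+21·33·39=139095; k=3: 42966+53352+21·36·39=125802; k=4: 71694+0+21·38·39=102816 → min 102816.
Optimal order: ((((M₁M₂)M₃)M₄)M₅) with cost 102816.

102816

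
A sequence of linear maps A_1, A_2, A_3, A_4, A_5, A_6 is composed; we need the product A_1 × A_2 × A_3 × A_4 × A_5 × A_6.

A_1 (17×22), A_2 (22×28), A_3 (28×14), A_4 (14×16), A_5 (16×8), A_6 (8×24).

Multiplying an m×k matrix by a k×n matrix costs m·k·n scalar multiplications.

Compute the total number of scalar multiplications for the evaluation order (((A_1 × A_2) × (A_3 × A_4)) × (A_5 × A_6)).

(A_1 × A_2): 17×22 by 22×28 → 17×28, cost 17·22·28 = 10472
(A_3 × A_4): 28×14 by 14×16 → 28×16, cost 28·14·16 = 6272
((A_1 × A_2) × (A_3 × A_4)): 17×28 by 28×16 → 17×16, cost 17·28·16 = 7616; cumulative 24360
(A_5 × A_6): 16×8 by 8×24 → 16×24, cost 16·8·24 = 3072
(((A_1 × A_2) × (A_3 × A_4)) × (A_5 × A_6)): 17×16 by 16×24 → 17×24, cost 17·16·24 = 6528; cumulative 33960
Total: 33960 scalar multiplications.

33960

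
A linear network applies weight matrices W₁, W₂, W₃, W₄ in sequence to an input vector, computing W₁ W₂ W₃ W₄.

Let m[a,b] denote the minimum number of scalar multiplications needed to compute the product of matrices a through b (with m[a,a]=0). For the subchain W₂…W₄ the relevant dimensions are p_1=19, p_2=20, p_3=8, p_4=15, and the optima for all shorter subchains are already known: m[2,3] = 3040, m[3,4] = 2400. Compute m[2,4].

m[2,4] = min over k∈[2,3] of m[2,k]+m[k+1,4]+p_{1}·p_k·p_{4}.
k=2: 0 + 2400 + 19·20·15 = 8100; k=3: 3040 + 0 + 19·8·15 = 5320.
Minimum: 5320 at k=3.

5320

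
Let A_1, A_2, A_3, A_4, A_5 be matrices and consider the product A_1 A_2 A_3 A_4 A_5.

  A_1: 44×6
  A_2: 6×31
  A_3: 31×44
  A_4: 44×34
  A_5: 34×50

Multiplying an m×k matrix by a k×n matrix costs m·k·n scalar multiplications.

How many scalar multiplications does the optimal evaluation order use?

Adjacent pairs: A_1A_2 = 44·6·31 = 8184; A_2A_3 = 6·31·44 = 8184; A_3A_4 = 31·44·34 = 46376; A_4A_5 = 44·34·50 = 74800.
Length 3: A_1..A_3: k=1: 0+8184+44·6·44=19800; k=2: 8184+0+44·31·44=68200 → min 19800 | A_2..A_4: k=2: 0+46376+6·31·34=52700; k=3: 8184+0+6·44·34=17160 → min 17160 | A_3..A_5: k=3: 0+74800+31·44·50=143000; k=4: 46376+0+31·34·50=99076 → min 99076.
Length 4: A_1..A_4: k=1: 0+17160+44·6·34=26136; k=2: 8184+46376+44·31·34=100936; k=3: 19800+0+44·44·34=85624 → min 26136 | A_2..A_5: k=2: 0+99076+6·31·50=108376; k=3: 8184+74800+6·44·50=96184; k=4: 17160+0+6·34·50=27360 → min 27360.
Length 5: A_1..A_5: k=1: 0+27360+44·6·50=40560; k=2: 8184+99076+44·31·50=175460; k=3: 19800+74800+44·44·50=191400; k=4: 26136+0+44·34·50=100936 → min 40560.
Optimal order: (A_1 (((A_2 A_3) A_4) A_5)) with cost 40560.

40560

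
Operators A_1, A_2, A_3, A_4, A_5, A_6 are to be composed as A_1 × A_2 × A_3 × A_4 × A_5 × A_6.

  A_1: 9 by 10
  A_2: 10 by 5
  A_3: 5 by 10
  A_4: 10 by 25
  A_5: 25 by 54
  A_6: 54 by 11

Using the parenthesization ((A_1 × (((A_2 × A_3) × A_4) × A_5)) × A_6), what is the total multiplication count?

(A_2 × A_3): 10×5 by 5×10 → 10×10, cost 10·5·10 = 500
((A_2 × A_3) × A_4): 10×10 by 10×25 → 10×25, cost 10·10·25 = 2500; cumulative 3000
(((A_2 × A_3) × A_4) × A_5): 10×25 by 25×54 → 10×54, cost 10·25·54 = 13500; cumulative 16500
(A_1 × (((A_2 × A_3) × A_4) × A_5)): 9×10 by 10×54 → 9×54, cost 9·10·54 = 4860; cumulative 21360
((A_1 × (((A_2 × A_3) × A_4) × A_5)) × A_6): 9×54 by 54×11 → 9×11, cost 9·54·11 = 5346; cumulative 26706
Total: 26706 scalar multiplications.

26706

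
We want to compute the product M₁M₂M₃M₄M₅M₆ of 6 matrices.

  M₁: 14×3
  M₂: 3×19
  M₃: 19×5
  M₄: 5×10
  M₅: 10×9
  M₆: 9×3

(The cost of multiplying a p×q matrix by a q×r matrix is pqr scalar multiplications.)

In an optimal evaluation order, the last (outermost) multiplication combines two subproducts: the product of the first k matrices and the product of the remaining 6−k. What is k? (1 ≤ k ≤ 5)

Adjacent pairs: M₁M₂ = 14·3·19 = 798; M₂M₃ = 3·19·5 = 285; M₃M₄ = 19·5·10 = 950; M₄M₅ = 5·10·9 = 450; M₅M₆ = 10·9·3 = 270.
Length 3: M₁..M₃: k=1: 0+285+14·3·5=495; k=2: 798+0+14·19·5=2128 → min 495 | M₂..M₄: k=2: 0+950+3·19·10=1520; k=3: 285+0+3·5·10=435 → min 435 | M₃..M₅: k=3: 0+450+19·5·9=1305; k=4: 950+0+19·10·9=2660 → min 1305 | M₄..M₆: k=4: 0+270+5·10·3=420; k=5: 450+0+5·9·3=585 → min 420.
Length 4: M₁..M₄: k=1: 0+435+14·3·10=855; k=2: 798+950+14·19·10=4408; k=3: 495+0+14·5·10=1195 → min 855 | M₂..M₅: k=2: 0+1305+3·19·9=1818; k=3: 285+450+3·5·9=870; k=4: 435+0+3·10·9=705 → min 705 | M₃..M₆: k=3: 0+420+19·5·3=705; k=4: 950+270+19·10·3=1790; k=5: 1305+0+19·9·3=1818 → min 705.
Length 5: M₁..M₅: k=1: 0+705+14·3·9=1083; k=2: 798+1305+14·19·9=4497; k=3: 495+450+14·5·9=1575; k=4: 855+0+14·10·9=2115 → min 1083 | M₂..M₆: k=2: 0+705+3·19·3=876; k=3: 285+420+3·5·3=750; k=4: 435+270+3·10·3=795; k=5: 705+0+3·9·3=786 → min 750.
Top-level splits: k=1: (M₁..M₁)·(M₂..M₆) → 0+750+14·3·3 = 876; k=2: (M₁..M₂)·(M₃..M₆) → 798+705+14·19·3 = 2301; k=3: (M₁..M₃)·(M₄..M₆) → 495+420+14·5·3 = 1125; k=4: (M₁..M₄)·(M₅..M₆) → 855+270+14·10·3 = 1545; k=5: (M₁..M₅)·(M₆..M₆) → 1083+0+14·9·3 = 1461.
Best split is after M₁, i.e. k = 1.

1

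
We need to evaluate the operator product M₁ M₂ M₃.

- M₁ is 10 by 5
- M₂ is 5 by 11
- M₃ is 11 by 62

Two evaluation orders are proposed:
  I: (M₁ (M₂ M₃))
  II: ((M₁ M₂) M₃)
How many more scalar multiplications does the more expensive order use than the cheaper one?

860

Order I = (M₁ (M₂ M₃)): (M₂ M₃): 5×11 by 11×62 → 5×62, cost 5·11·62 = 3410; (M₁ (M₂ M₃)): 10×5 by 5×62 → 10×62, cost 10·5·62 = 3100; cumulative 6510. Total 6510.
Order II = ((M₁ M₂) M₃): (M₁ M₂): 10×5 by 5×11 → 10×11, cost 10·5·11 = 550; ((M₁ M₂) M₃): 10×11 by 11×62 → 10×62, cost 10·11·62 = 6820; cumulative 7370. Total 7370.
Difference: |6510 − 7370| = 860.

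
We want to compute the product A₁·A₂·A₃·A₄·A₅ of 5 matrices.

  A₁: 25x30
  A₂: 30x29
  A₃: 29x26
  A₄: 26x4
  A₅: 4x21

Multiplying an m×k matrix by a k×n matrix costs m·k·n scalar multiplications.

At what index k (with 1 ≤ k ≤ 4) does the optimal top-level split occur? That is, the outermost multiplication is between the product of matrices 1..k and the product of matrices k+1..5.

Adjacent pairs: A₁A₂ = 25·30·29 = 21750; A₂A₃ = 30·29·26 = 22620; A₃A₄ = 29·26·4 = 3016; A₄A₅ = 26·4·21 = 2184.
Length 3: A₁..A₃: k=1: 0+22620+25·30·26=42120; k=2: 21750+0+25·29·26=40600 → min 40600 | A₂..A₄: k=2: 0+3016+30·29·4=6496; k=3: 22620+0+30·26·4=25740 → min 6496 | A₃..A₅: k=3: 0+2184+29·26·21=18018; k=4: 3016+0+29·4·21=5452 → min 5452.
Length 4: A₁..A₄: k=1: 0+6496+25·30·4=9496; k=2: 21750+3016+25·29·4=27666; k=3: 40600+0+25·26·4=43200 → min 9496 | A₂..A₅: k=2: 0+5452+30·29·21=23722; k=3: 22620+2184+30·26·21=41184; k=4: 6496+0+30·4·21=9016 → min 9016.
Top-level splits: k=1: (A₁..A₁)·(A₂..A₅) → 0+9016+25·30·21 = 24766; k=2: (A₁..A₂)·(A₃..A₅) → 21750+5452+25·29·21 = 42427; k=3: (A₁..A₃)·(A₄..A₅) → 40600+2184+25·26·21 = 56434; k=4: (A₁..A₄)·(A₅..A₅) → 9496+0+25·4·21 = 11596.
Best split is after A₄, i.e. k = 4.

4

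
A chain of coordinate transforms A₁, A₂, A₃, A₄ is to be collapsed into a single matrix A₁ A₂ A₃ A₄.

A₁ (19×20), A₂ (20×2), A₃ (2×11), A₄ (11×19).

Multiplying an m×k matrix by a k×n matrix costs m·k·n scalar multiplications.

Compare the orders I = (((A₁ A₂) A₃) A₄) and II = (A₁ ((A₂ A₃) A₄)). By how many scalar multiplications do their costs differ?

6691

Order I = (((A₁ A₂) A₃) A₄): (A₁ A₂): 19×20 by 20×2 → 19×2, cost 19·20·2 = 760; ((A₁ A₂) A₃): 19×2 by 2×11 → 19×11, cost 19·2·11 = 418; cumulative 1178; (((A₁ A₂) A₃) A₄): 19×11 by 11×19 → 19×19, cost 19·11·19 = 3971; cumulative 5149. Total 5149.
Order II = (A₁ ((A₂ A₃) A₄)): (A₂ A₃): 20×2 by 2×11 → 20×11, cost 20·2·11 = 440; ((A₂ A₃) A₄): 20×11 by 11×19 → 20×19, cost 20·11·19 = 4180; cumulative 4620; (A₁ ((A₂ A₃) A₄)): 19×20 by 20×19 → 19×19, cost 19·20·19 = 7220; cumulative 11840. Total 11840.
Difference: |5149 − 11840| = 6691.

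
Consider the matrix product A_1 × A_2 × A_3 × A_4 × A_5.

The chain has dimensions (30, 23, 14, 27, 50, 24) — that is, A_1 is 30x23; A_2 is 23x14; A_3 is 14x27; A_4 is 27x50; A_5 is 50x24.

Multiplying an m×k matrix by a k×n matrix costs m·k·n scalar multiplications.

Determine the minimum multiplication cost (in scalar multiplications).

55440

Adjacent pairs: A_1A_2 = 30·23·14 = 9660; A_2A_3 = 23·14·27 = 8694; A_3A_4 = 14·27·50 = 18900; A_4A_5 = 27·50·24 = 32400.
Length 3: A_1..A_3: k=1: 0+8694+30·23·27=27324; k=2: 9660+0+30·14·27=21000 → min 21000 | A_2..A_4: k=2: 0+18900+23·14·50=35000; k=3: 8694+0+23·27·50=39744 → min 35000 | A_3..A_5: k=3: 0+32400+14·27·24=41472; k=4: 18900+0+14·50·24=35700 → min 35700.
Length 4: A_1..A_4: k=1: 0+35000+30·23·50=69500; k=2: 9660+18900+30·14·50=49560; k=3: 21000+0+30·27·50=61500 → min 49560 | A_2..A_5: k=2: 0+35700+23·14·24=43428; k=3: 8694+32400+23·27·24=55998; k=4: 35000+0+23·50·24=62600 → min 43428.
Length 5: A_1..A_5: k=1: 0+43428+30·23·24=59988; k=2: 9660+35700+30·14·24=55440; k=3: 21000+32400+30·27·24=72840; k=4: 49560+0+30·50·24=85560 → min 55440.
Optimal order: ((A_1 × A_2) × ((A_3 × A_4) × A_5)) with cost 55440.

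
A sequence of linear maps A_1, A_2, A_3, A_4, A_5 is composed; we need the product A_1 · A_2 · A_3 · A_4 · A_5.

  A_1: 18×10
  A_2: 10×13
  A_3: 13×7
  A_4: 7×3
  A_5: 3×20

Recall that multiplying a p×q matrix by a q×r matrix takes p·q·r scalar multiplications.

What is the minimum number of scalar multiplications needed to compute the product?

Adjacent pairs: A_1A_2 = 18·10·13 = 2340; A_2A_3 = 10·13·7 = 910; A_3A_4 = 13·7·3 = 273; A_4A_5 = 7·3·20 = 420.
Length 3: A_1..A_3: k=1: 0+910+18·10·7=2170; k=2: 2340+0+18·13·7=3978 → min 2170 | A_2..A_4: k=2: 0+273+10·13·3=663; k=3: 910+0+10·7·3=1120 → min 663 | A_3..A_5: k=3: 0+420+13·7·20=2240; k=4: 273+0+13·3·20=1053 → min 1053.
Length 4: A_1..A_4: k=1: 0+663+18·10·3=1203; k=2: 2340+273+18·13·3=3315; k=3: 2170+0+18·7·3=2548 → min 1203 | A_2..A_5: k=2: 0+1053+10·13·20=3653; k=3: 910+420+10·7·20=2730; k=4: 663+0+10·3·20=1263 → min 1263.
Length 5: A_1..A_5: k=1: 0+1263+18·10·20=4863; k=2: 2340+1053+18·13·20=8073; k=3: 2170+420+18·7·20=5110; k=4: 1203+0+18·3·20=2283 → min 2283.
Optimal order: ((A_1 · (A_2 · (A_3 · A_4))) · A_5) with cost 2283.

2283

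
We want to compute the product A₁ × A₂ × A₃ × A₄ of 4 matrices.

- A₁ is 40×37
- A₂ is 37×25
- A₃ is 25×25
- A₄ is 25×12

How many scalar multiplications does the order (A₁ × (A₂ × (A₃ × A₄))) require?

36360

(A₃ × A₄): 25×25 by 25×12 → 25×12, cost 25·25·12 = 7500
(A₂ × (A₃ × A₄)): 37×25 by 25×12 → 37×12, cost 37·25·12 = 11100; cumulative 18600
(A₁ × (A₂ × (A₃ × A₄))): 40×37 by 37×12 → 40×12, cost 40·37·12 = 17760; cumulative 36360
Total: 36360 scalar multiplications.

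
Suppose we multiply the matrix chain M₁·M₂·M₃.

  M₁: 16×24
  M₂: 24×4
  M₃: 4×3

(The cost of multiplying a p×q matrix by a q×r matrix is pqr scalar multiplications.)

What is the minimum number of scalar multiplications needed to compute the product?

Order (M₁·(M₂·M₃)): (M₂·M₃): 24×4 by 4×3 → 24×3, cost 24·4·3 = 288; (M₁·(M₂·M₃)): 16×24 by 24×3 → 16×3, cost 16·24·3 = 1152; cumulative 1440. Total 1440.
Order ((M₁·M₂)·M₃): (M₁·M₂): 16×24 by 24×4 → 16×4, cost 16·24·4 = 1536; ((M₁·M₂)·M₃): 16×4 by 4×3 → 16×3, cost 16·4·3 = 192; cumulative 1728. Total 1728.
Minimum: 1440.

1440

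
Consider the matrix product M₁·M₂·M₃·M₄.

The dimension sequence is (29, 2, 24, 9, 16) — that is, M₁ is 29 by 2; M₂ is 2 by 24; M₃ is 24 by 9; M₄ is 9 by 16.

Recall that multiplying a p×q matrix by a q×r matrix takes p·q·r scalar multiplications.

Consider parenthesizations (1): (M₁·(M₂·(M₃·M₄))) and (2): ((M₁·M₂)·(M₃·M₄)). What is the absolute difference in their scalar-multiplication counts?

Order (1) = (M₁·(M₂·(M₃·M₄))): (M₃·M₄): 24×9 by 9×16 → 24×16, cost 24·9·16 = 3456; (M₂·(M₃·M₄)): 2×24 by 24×16 → 2×16, cost 2·24·16 = 768; cumulative 4224; (M₁·(M₂·(M₃·M₄))): 29×2 by 2×16 → 29×16, cost 29·2·16 = 928; cumulative 5152. Total 5152.
Order (2) = ((M₁·M₂)·(M₃·M₄)): (M₁·M₂): 29×2 by 2×24 → 29×24, cost 29·2·24 = 1392; (M₃·M₄): 24×9 by 9×16 → 24×16, cost 24·9·16 = 3456; ((M₁·M₂)·(M₃·M₄)): 29×24 by 24×16 → 29×16, cost 29·24·16 = 11136; cumulative 15984. Total 15984.
Difference: |5152 − 15984| = 10832.

10832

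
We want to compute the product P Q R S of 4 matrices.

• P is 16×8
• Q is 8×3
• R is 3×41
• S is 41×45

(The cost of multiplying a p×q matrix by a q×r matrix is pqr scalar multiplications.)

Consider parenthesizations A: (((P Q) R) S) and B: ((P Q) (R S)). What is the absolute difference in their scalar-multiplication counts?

Order A = (((P Q) R) S): (P Q): 16×8 by 8×3 → 16×3, cost 16·8·3 = 384; ((P Q) R): 16×3 by 3×41 → 16×41, cost 16·3·41 = 1968; cumulative 2352; (((P Q) R) S): 16×41 by 41×45 → 16×45, cost 16·41·45 = 29520; cumulative 31872. Total 31872.
Order B = ((P Q) (R S)): (P Q): 16×8 by 8×3 → 16×3, cost 16·8·3 = 384; (R S): 3×41 by 41×45 → 3×45, cost 3·41·45 = 5535; ((P Q) (R S)): 16×3 by 3×45 → 16×45, cost 16·3·45 = 2160; cumulative 8079. Total 8079.
Difference: |31872 − 8079| = 23793.

23793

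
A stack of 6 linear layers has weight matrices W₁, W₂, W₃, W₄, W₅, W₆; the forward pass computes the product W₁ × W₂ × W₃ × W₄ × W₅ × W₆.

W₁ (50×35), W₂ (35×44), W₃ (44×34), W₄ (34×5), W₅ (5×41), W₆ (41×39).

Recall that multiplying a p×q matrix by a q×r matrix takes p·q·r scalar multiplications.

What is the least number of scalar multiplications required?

41675

Adjacent pairs: W₁W₂ = 50·35·44 = 77000; W₂W₃ = 35·44·34 = 52360; W₃W₄ = 44·34·5 = 7480; W₄W₅ = 34·5·41 = 6970; W₅W₆ = 5·41·39 = 7995.
Length 3: W₁..W₃: k=1: 0+52360+50·35·34=111860; k=2: 77000+0+50·44·34=151800 → min 111860 | W₂..W₄: k=2: 0+7480+35·44·5=15180; k=3: 52360+0+35·34·5=58310 → min 15180 | W₃..W₅: k=3: 0+6970+44·34·41=68306; k=4: 7480+0+44·5·41=16500 → min 16500 | W₄..W₆: k=4: 0+7995+34·5·39=14625; k=5: 6970+0+34·41·39=61336 → min 14625.
Length 4: W₁..W₄: k=1: 0+15180+50·35·5=23930; k=2: 77000+7480+50·44·5=95480; k=3: 111860+0+50·34·5=120360 → min 23930 | W₂..W₅: k=2: 0+16500+35·44·41=79640; k=3: 52360+6970+35·34·41=108120; k=4: 15180+0+35·5·41=22355 → min 22355 | W₃..W₆: k=3: 0+14625+44·34·39=72969; k=4: 7480+7995+44·5·39=24055; k=5: 16500+0+44·41·39=86856 → min 24055.
Length 5: W₁..W₅: k=1: 0+22355+50·35·41=94105; k=2: 77000+16500+50·44·41=183700; k=3: 111860+6970+50·34·41=188530; k=4: 23930+0+50·5·41=34180 → min 34180 | W₂..W₆: k=2: 0+24055+35·44·39=84115; k=3: 52360+14625+35·34·39=113395; k=4: 15180+7995+35·5·39=30000; k=5: 22355+0+35·41·39=78320 → min 30000.
Length 6: W₁..W₆: k=1: 0+30000+50·35·39=98250; k=2: 77000+24055+50·44·39=186855; k=3: 111860+14625+50·34·39=192785; k=4: 23930+7995+50·5·39=41675; k=5: 34180+0+50·41·39=114130 → min 41675.
Optimal order: ((W₁ × (W₂ × (W₃ × W₄))) × (W₅ × W₆)) with cost 41675.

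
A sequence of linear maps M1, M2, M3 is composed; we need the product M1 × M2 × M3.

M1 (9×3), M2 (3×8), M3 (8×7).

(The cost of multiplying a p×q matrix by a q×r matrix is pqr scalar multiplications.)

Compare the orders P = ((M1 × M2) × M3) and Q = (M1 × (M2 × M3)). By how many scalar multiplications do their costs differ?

Order P = ((M1 × M2) × M3): (M1 × M2): 9×3 by 3×8 → 9×8, cost 9·3·8 = 216; ((M1 × M2) × M3): 9×8 by 8×7 → 9×7, cost 9·8·7 = 504; cumulative 720. Total 720.
Order Q = (M1 × (M2 × M3)): (M2 × M3): 3×8 by 8×7 → 3×7, cost 3·8·7 = 168; (M1 × (M2 × M3)): 9×3 by 3×7 → 9×7, cost 9·3·7 = 189; cumulative 357. Total 357.
Difference: |720 − 357| = 363.

363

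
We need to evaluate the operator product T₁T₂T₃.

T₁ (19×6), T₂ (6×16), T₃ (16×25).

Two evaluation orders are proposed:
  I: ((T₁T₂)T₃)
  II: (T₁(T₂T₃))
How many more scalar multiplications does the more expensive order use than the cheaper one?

4174

Order I = ((T₁T₂)T₃): (T₁T₂): 19×6 by 6×16 → 19×16, cost 19·6·16 = 1824; ((T₁T₂)T₃): 19×16 by 16×25 → 19×25, cost 19·16·25 = 7600; cumulative 9424. Total 9424.
Order II = (T₁(T₂T₃)): (T₂T₃): 6×16 by 16×25 → 6×25, cost 6·16·25 = 2400; (T₁(T₂T₃)): 19×6 by 6×25 → 19×25, cost 19·6·25 = 2850; cumulative 5250. Total 5250.
Difference: |9424 − 5250| = 4174.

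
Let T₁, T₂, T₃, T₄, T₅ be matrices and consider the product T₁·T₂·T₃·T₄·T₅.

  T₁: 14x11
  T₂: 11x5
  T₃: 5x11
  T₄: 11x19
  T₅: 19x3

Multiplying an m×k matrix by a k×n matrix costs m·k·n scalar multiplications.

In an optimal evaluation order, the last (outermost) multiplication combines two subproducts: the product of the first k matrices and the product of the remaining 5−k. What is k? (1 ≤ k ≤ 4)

Adjacent pairs: T₁T₂ = 14·11·5 = 770; T₂T₃ = 11·5·11 = 605; T₃T₄ = 5·11·19 = 1045; T₄T₅ = 11·19·3 = 627.
Length 3: T₁..T₃: k=1: 0+605+14·11·11=2299; k=2: 770+0+14·5·11=1540 → min 1540 | T₂..T₄: k=2: 0+1045+11·5·19=2090; k=3: 605+0+11·11·19=2904 → min 2090 | T₃..T₅: k=3: 0+627+5·11·3=792; k=4: 1045+0+5·19·3=1330 → min 792.
Length 4: T₁..T₄: k=1: 0+2090+14·11·19=5016; k=2: 770+1045+14·5·19=3145; k=3: 1540+0+14·11·19=4466 → min 3145 | T₂..T₅: k=2: 0+792+11·5·3=957; k=3: 605+627+11·11·3=1595; k=4: 2090+0+11·19·3=2717 → min 957.
Top-level splits: k=1: (T₁..T₁)·(T₂..T₅) → 0+957+14·11·3 = 1419; k=2: (T₁..T₂)·(T₃..T₅) → 770+792+14·5·3 = 1772; k=3: (T₁..T₃)·(T₄..T₅) → 1540+627+14·11·3 = 2629; k=4: (T₁..T₄)·(T₅..T₅) → 3145+0+14·19·3 = 3943.
Best split is after T₁, i.e. k = 1.

1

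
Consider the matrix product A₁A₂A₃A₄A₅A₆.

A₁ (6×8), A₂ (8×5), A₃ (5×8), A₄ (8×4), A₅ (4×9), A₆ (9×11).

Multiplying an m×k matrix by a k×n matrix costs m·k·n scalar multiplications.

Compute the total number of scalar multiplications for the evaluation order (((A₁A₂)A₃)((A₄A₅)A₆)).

2088

(A₁A₂): 6×8 by 8×5 → 6×5, cost 6·8·5 = 240
((A₁A₂)A₃): 6×5 by 5×8 → 6×8, cost 6·5·8 = 240; cumulative 480
(A₄A₅): 8×4 by 4×9 → 8×9, cost 8·4·9 = 288
((A₄A₅)A₆): 8×9 by 9×11 → 8×11, cost 8·9·11 = 792; cumulative 1080
(((A₁A₂)A₃)((A₄A₅)A₆)): 6×8 by 8×11 → 6×11, cost 6·8·11 = 528; cumulative 2088
Total: 2088 scalar multiplications.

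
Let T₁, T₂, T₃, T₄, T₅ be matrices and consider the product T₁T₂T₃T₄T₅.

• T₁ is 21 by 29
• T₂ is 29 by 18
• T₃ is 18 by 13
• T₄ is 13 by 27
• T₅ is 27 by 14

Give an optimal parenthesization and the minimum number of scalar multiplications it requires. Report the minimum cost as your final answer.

Adjacent pairs: T₁T₂ = 21·29·18 = 10962; T₂T₃ = 29·18·13 = 6786; T₃T₄ = 18·13·27 = 6318; T₄T₅ = 13·27·14 = 4914.
Length 3: T₁..T₃: k=1: 0+6786+21·29·13=14703; k=2: 10962+0+21·18·13=15876 → min 14703 | T₂..T₄: k=2: 0+6318+29·18·27=20412; k=3: 6786+0+29·13·27=16965 → min 16965 | T₃..T₅: k=3: 0+4914+18·13·14=8190; k=4: 6318+0+18·27·14=13122 → min 8190.
Length 4: T₁..T₄: k=1: 0+16965+21·29·27=33408; k=2: 10962+6318+21·18·27=27486; k=3: 14703+0+21·13·27=22074 → min 22074 | T₂..T₅: k=2: 0+8190+29·18·14=15498; k=3: 6786+4914+29·13·14=16978; k=4: 16965+0+29·27·14=27927 → min 15498.
Length 5: T₁..T₅: k=1: 0+15498+21·29·14=24024; k=2: 10962+8190+21·18·14=24444; k=3: 14703+4914+21·13·14=23439; k=4: 22074+0+21·27·14=30012 → min 23439.
Optimal parenthesization: ((T₁(T₂T₃))(T₄T₅)) with cost 23439.

23439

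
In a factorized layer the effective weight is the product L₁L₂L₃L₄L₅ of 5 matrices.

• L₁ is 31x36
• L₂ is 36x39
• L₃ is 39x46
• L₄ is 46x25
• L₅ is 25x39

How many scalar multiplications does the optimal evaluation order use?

Adjacent pairs: L₁L₂ = 31·36·39 = 43524; L₂L₃ = 36·39·46 = 64584; L₃L₄ = 39·46·25 = 44850; L₄L₅ = 46·25·39 = 44850.
Length 3: L₁..L₃: k=1: 0+64584+31·36·46=115920; k=2: 43524+0+31·39·46=99138 → min 99138 | L₂..L₄: k=2: 0+44850+36·39·25=79950; k=3: 64584+0+36·46·25=105984 → min 79950 | L₃..L₅: k=3: 0+44850+39·46·39=114816; k=4: 44850+0+39·25·39=82875 → min 82875.
Length 4: L₁..L₄: k=1: 0+79950+31·36·25=107850; k=2: 43524+44850+31·39·25=118599; k=3: 99138+0+31·46·25=134788 → min 107850 | L₂..L₅: k=2: 0+82875+36·39·39=137631; k=3: 64584+44850+36·46·39=174018; k=4: 79950+0+36·25·39=115050 → min 115050.
Length 5: L₁..L₅: k=1: 0+115050+31·36·39=158574; k=2: 43524+82875+31·39·39=173550; k=3: 99138+44850+31·46·39=199602; k=4: 107850+0+31·25·39=138075 → min 138075.
Optimal order: ((L₁(L₂(L₃L₄)))L₅) with cost 138075.

138075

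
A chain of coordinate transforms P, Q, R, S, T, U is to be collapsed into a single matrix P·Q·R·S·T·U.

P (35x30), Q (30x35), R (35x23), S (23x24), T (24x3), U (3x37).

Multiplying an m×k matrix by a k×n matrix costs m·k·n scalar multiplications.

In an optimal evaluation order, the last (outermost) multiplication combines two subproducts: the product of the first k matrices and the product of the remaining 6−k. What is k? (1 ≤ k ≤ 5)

Adjacent pairs: PQ = 35·30·35 = 36750; QR = 30·35·23 = 24150; RS = 35·23·24 = 19320; ST = 23·24·3 = 1656; TU = 24·3·37 = 2664.
Length 3: P..R: k=1: 0+24150+35·30·23=48300; k=2: 36750+0+35·35·23=64925 → min 48300 | Q..S: k=2: 0+19320+30·35·24=44520; k=3: 24150+0+30·23·24=40710 → min 40710 | R..T: k=3: 0+1656+35·23·3=4071; k=4: 19320+0+35·24·3=21840 → min 4071 | S..U: k=4: 0+2664+23·24·37=23088; k=5: 1656+0+23·3·37=4209 → min 4209.
Length 4: P..S: k=1: 0+40710+35·30·24=65910; k=2: 36750+19320+35·35·24=85470; k=3: 48300+0+35·23·24=67620 → min 65910 | Q..T: k=2: 0+4071+30·35·3=7221; k=3: 24150+1656+30·23·3=27876; k=4: 40710+0+30·24·3=42870 → min 7221 | R..U: k=3: 0+4209+35·23·37=33994; k=4: 19320+2664+35·24·37=53064; k=5: 4071+0+35·3·37=7956 → min 7956.
Length 5: P..T: k=1: 0+7221+35·30·3=10371; k=2: 36750+4071+35·35·3=44496; k=3: 48300+1656+35·23·3=52371; k=4: 65910+0+35·24·3=68430 → min 10371 | Q..U: k=2: 0+7956+30·35·37=46806; k=3: 24150+4209+30·23·37=53889; k=4: 40710+2664+30·24·37=70014; k=5: 7221+0+30·3·37=10551 → min 10551.
Top-level splits: k=1: (P..P)·(Q..U) → 0+10551+35·30·37 = 49401; k=2: (P..Q)·(R..U) → 36750+7956+35·35·37 = 90031; k=3: (P..R)·(S..U) → 48300+4209+35·23·37 = 82294; k=4: (P..S)·(T..U) → 65910+2664+35·24·37 = 99654; k=5: (P..T)·(U..U) → 10371+0+35·3·37 = 14256.
Best split is after T, i.e. k = 5.

5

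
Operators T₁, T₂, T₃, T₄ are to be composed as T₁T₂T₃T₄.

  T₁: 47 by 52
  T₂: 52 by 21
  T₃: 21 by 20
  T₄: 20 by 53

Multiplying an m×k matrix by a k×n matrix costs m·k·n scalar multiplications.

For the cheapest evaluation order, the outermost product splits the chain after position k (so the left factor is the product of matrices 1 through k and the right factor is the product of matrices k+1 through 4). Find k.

Adjacent pairs: T₁T₂ = 47·52·21 = 51324; T₂T₃ = 52·21·20 = 21840; T₃T₄ = 21·20·53 = 22260.
Length 3: T₁..T₃: k=1: 0+21840+47·52·20=70720; k=2: 51324+0+47·21·20=71064 → min 70720 | T₂..T₄: k=2: 0+22260+52·21·53=80136; k=3: 21840+0+52·20·53=76960 → min 76960.
Top-level splits: k=1: (T₁..T₁)·(T₂..T₄) → 0+76960+47·52·53 = 206492; k=2: (T₁..T₂)·(T₃..T₄) → 51324+22260+47·21·53 = 125895; k=3: (T₁..T₃)·(T₄..T₄) → 70720+0+47·20·53 = 120540.
Best split is after T₃, i.e. k = 3.

3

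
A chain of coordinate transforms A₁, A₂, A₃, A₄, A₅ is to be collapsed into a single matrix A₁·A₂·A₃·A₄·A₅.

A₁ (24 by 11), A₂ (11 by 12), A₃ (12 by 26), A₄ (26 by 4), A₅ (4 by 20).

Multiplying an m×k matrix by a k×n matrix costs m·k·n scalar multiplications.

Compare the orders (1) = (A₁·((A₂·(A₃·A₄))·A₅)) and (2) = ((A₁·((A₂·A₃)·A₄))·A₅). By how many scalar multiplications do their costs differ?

384

Order (1) = (A₁·((A₂·(A₃·A₄))·A₅)): (A₃·A₄): 12×26 by 26×4 → 12×4, cost 12·26·4 = 1248; (A₂·(A₃·A₄)): 11×12 by 12×4 → 11×4, cost 11·12·4 = 528; cumulative 1776; ((A₂·(A₃·A₄))·A₅): 11×4 by 4×20 → 11×20, cost 11·4·20 = 880; cumulative 2656; (A₁·((A₂·(A₃·A₄))·A₅)): 24×11 by 11×20 → 24×20, cost 24·11·20 = 5280; cumulative 7936. Total 7936.
Order (2) = ((A₁·((A₂·A₃)·A₄))·A₅): (A₂·A₃): 11×12 by 12×26 → 11×26, cost 11·12·26 = 3432; ((A₂·A₃)·A₄): 11×26 by 26×4 → 11×4, cost 11·26·4 = 1144; cumulative 4576; (A₁·((A₂·A₃)·A₄)): 24×11 by 11×4 → 24×4, cost 24·11·4 = 1056; cumulative 5632; ((A₁·((A₂·A₃)·A₄))·A₅): 24×4 by 4×20 → 24×20, cost 24·4·20 = 1920; cumulative 7552. Total 7552.
Difference: |7936 − 7552| = 384.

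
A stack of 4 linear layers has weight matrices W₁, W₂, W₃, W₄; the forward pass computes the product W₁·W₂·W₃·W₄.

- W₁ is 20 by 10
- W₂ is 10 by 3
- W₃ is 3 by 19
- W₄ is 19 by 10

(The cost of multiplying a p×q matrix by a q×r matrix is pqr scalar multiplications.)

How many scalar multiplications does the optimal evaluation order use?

1770

Adjacent pairs: W₁W₂ = 20·10·3 = 600; W₂W₃ = 10·3·19 = 570; W₃W₄ = 3·19·10 = 570.
Length 3: W₁..W₃: k=1: 0+570+20·10·19=4370; k=2: 600+0+20·3·19=1740 → min 1740 | W₂..W₄: k=2: 0+570+10·3·10=870; k=3: 570+0+10·19·10=2470 → min 870.
Length 4: W₁..W₄: k=1: 0+870+20·10·10=2870; k=2: 600+570+20·3·10=1770; k=3: 1740+0+20·19·10=5540 → min 1770.
Optimal order: ((W₁·W₂)·(W₃·W₄)) with cost 1770.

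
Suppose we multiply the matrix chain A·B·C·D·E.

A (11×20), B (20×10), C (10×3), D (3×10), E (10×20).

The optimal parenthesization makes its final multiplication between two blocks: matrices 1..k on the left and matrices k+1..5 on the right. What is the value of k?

3

Adjacent pairs: AB = 11·20·10 = 2200; BC = 20·10·3 = 600; CD = 10·3·10 = 300; DE = 3·10·20 = 600.
Length 3: A..C: k=1: 0+600+11·20·3=1260; k=2: 2200+0+11·10·3=2530 → min 1260 | B..D: k=2: 0+300+20·10·10=2300; k=3: 600+0+20·3·10=1200 → min 1200 | C..E: k=3: 0+600+10·3·20=1200; k=4: 300+0+10·10·20=2300 → min 1200.
Length 4: A..D: k=1: 0+1200+11·20·10=3400; k=2: 2200+300+11·10·10=3600; k=3: 1260+0+11·3·10=1590 → min 1590 | B..E: k=2: 0+1200+20·10·20=5200; k=3: 600+600+20·3·20=2400; k=4: 1200+0+20·10·20=5200 → min 2400.
Top-level splits: k=1: (A..A)·(B..E) → 0+2400+11·20·20 = 6800; k=2: (A..B)·(C..E) → 2200+1200+11·10·20 = 5600; k=3: (A..C)·(D..E) → 1260+600+11·3·20 = 2520; k=4: (A..D)·(E..E) → 1590+0+11·10·20 = 3790.
Best split is after C, i.e. k = 3.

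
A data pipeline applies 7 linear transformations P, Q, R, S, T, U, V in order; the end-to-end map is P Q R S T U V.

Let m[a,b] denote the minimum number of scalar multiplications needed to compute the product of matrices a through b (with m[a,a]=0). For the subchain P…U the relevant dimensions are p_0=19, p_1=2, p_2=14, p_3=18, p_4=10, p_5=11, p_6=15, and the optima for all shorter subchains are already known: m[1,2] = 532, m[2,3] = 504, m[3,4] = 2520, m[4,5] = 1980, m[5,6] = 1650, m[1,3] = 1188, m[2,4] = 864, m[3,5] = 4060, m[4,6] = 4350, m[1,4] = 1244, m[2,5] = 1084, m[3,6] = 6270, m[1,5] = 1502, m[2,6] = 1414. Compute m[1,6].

1984

m[1,6] = min over k∈[1,5] of m[1,k]+m[k+1,6]+p_{0}·p_k·p_{6}.
k=1: 0 + 1414 + 19·2·15 = 1984; k=2: 532 + 6270 + 19·14·15 = 10792; k=3: 1188 + 4350 + 19·18·15 = 10668; k=4: 1244 + 1650 + 19·10·15 = 5744; k=5: 1502 + 0 + 19·11·15 = 4637.
Minimum: 1984 at k=1.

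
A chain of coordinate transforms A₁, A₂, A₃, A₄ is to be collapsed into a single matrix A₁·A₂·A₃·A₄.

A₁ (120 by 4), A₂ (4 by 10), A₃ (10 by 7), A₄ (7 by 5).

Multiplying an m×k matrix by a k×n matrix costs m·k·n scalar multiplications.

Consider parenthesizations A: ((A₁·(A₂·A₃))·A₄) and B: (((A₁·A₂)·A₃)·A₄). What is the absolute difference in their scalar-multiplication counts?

9560

Order A = ((A₁·(A₂·A₃))·A₄): (A₂·A₃): 4×10 by 10×7 → 4×7, cost 4·10·7 = 280; (A₁·(A₂·A₃)): 120×4 by 4×7 → 120×7, cost 120·4·7 = 3360; cumulative 3640; ((A₁·(A₂·A₃))·A₄): 120×7 by 7×5 → 120×5, cost 120·7·5 = 4200; cumulative 7840. Total 7840.
Order B = (((A₁·A₂)·A₃)·A₄): (A₁·A₂): 120×4 by 4×10 → 120×10, cost 120·4·10 = 4800; ((A₁·A₂)·A₃): 120×10 by 10×7 → 120×7, cost 120·10·7 = 8400; cumulative 13200; (((A₁·A₂)·A₃)·A₄): 120×7 by 7×5 → 120×5, cost 120·7·5 = 4200; cumulative 17400. Total 17400.
Difference: |7840 − 17400| = 9560.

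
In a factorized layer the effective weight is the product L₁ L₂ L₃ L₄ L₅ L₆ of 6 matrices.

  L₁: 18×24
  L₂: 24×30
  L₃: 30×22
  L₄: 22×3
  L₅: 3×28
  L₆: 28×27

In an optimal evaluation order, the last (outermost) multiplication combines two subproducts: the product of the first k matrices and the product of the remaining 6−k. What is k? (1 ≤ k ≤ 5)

4

Adjacent pairs: L₁L₂ = 18·24·30 = 12960; L₂L₃ = 24·30·22 = 15840; L₃L₄ = 30·22·3 = 1980; L₄L₅ = 22·3·28 = 1848; L₅L₆ = 3·28·27 = 2268.
Length 3: L₁..L₃: k=1: 0+15840+18·24·22=25344; k=2: 12960+0+18·30·22=24840 → min 24840 | L₂..L₄: k=2: 0+1980+24·30·3=4140; k=3: 15840+0+24·22·3=17424 → min 4140 | L₃..L₅: k=3: 0+1848+30·22·28=20328; k=4: 1980+0+30·3·28=4500 → min 4500 | L₄..L₆: k=4: 0+2268+22·3·27=4050; k=5: 1848+0+22·28·27=18480 → min 4050.
Length 4: L₁..L₄: k=1: 0+4140+18·24·3=5436; k=2: 12960+1980+18·30·3=16560; k=3: 24840+0+18·22·3=26028 → min 5436 | L₂..L₅: k=2: 0+4500+24·30·28=24660; k=3: 15840+1848+24·22·28=32472; k=4: 4140+0+24·3·28=6156 → min 6156 | L₃..L₆: k=3: 0+4050+30·22·27=21870; k=4: 1980+2268+30·3·27=6678; k=5: 4500+0+30·28·27=27180 → min 6678.
Length 5: L₁..L₅: k=1: 0+6156+18·24·28=18252; k=2: 12960+4500+18·30·28=32580; k=3: 24840+1848+18·22·28=37776; k=4: 5436+0+18·3·28=6948 → min 6948 | L₂..L₆: k=2: 0+6678+24·30·27=26118; k=3: 15840+4050+24·22·27=34146; k=4: 4140+2268+24·3·27=8352; k=5: 6156+0+24·28·27=24300 → min 8352.
Top-level splits: k=1: (L₁..L₁)·(L₂..L₆) → 0+8352+18·24·27 = 20016; k=2: (L₁..L₂)·(L₃..L₆) → 12960+6678+18·30·27 = 34218; k=3: (L₁..L₃)·(L₄..L₆) → 24840+4050+18·22·27 = 39582; k=4: (L₁..L₄)·(L₅..L₆) → 5436+2268+18·3·27 = 9162; k=5: (L₁..L₅)·(L₆..L₆) → 6948+0+18·28·27 = 20556.
Best split is after L₄, i.e. k = 4.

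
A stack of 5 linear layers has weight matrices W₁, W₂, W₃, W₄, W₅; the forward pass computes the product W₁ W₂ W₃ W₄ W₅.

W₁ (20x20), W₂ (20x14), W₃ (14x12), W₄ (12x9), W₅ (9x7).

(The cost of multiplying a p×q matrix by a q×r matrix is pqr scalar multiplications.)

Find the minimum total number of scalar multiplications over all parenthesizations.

Adjacent pairs: W₁W₂ = 20·20·14 = 5600; W₂W₃ = 20·14·12 = 3360; W₃W₄ = 14·12·9 = 1512; W₄W₅ = 12·9·7 = 756.
Length 3: W₁..W₃: k=1: 0+3360+20·20·12=8160; k=2: 5600+0+20·14·12=8960 → min 8160 | W₂..W₄: k=2: 0+1512+20·14·9=4032; k=3: 3360+0+20·12·9=5520 → min 4032 | W₃..W₅: k=3: 0+756+14·12·7=1932; k=4: 1512+0+14·9·7=2394 → min 1932.
Length 4: W₁..W₄: k=1: 0+4032+20·20·9=7632; k=2: 5600+1512+20·14·9=9632; k=3: 8160+0+20·12·9=10320 → min 7632 | W₂..W₅: k=2: 0+1932+20·14·7=3892; k=3: 3360+756+20·12·7=5796; k=4: 4032+0+20·9·7=5292 → min 3892.
Length 5: W₁..W₅: k=1: 0+3892+20·20·7=6692; k=2: 5600+1932+20·14·7=9492; k=3: 8160+756+20·12·7=10596; k=4: 7632+0+20·9·7=8892 → min 6692.
Optimal order: (W₁ (W₂ (W₃ (W₄ W₅)))) with cost 6692.

6692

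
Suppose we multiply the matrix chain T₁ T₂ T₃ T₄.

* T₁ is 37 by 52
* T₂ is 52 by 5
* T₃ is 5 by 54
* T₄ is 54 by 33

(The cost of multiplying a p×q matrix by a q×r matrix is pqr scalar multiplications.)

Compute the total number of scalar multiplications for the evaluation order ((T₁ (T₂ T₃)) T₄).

(T₂ T₃): 52×5 by 5×54 → 52×54, cost 52·5·54 = 14040
(T₁ (T₂ T₃)): 37×52 by 52×54 → 37×54, cost 37·52·54 = 103896; cumulative 117936
((T₁ (T₂ T₃)) T₄): 37×54 by 54×33 → 37×33, cost 37·54·33 = 65934; cumulative 183870
Total: 183870 scalar multiplications.

183870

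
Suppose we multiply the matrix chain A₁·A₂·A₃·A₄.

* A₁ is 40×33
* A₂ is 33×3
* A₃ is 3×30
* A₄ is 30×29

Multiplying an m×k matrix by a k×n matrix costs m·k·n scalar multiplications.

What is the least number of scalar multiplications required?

10050

Adjacent pairs: A₁A₂ = 40·33·3 = 3960; A₂A₃ = 33·3·30 = 2970; A₃A₄ = 3·30·29 = 2610.
Length 3: A₁..A₃: k=1: 0+2970+40·33·30=42570; k=2: 3960+0+40·3·30=7560 → min 7560 | A₂..A₄: k=2: 0+2610+33·3·29=5481; k=3: 2970+0+33·30·29=31680 → min 5481.
Length 4: A₁..A₄: k=1: 0+5481+40·33·29=43761; k=2: 3960+2610+40·3·29=10050; k=3: 7560+0+40·30·29=42360 → min 10050.
Optimal order: ((A₁·A₂)·(A₃·A₄)) with cost 10050.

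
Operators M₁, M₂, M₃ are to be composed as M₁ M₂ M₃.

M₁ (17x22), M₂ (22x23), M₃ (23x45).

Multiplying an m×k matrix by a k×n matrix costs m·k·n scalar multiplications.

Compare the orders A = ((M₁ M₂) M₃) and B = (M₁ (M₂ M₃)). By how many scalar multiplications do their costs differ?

13403

Order A = ((M₁ M₂) M₃): (M₁ M₂): 17×22 by 22×23 → 17×23, cost 17·22·23 = 8602; ((M₁ M₂) M₃): 17×23 by 23×45 → 17×45, cost 17·23·45 = 17595; cumulative 26197. Total 26197.
Order B = (M₁ (M₂ M₃)): (M₂ M₃): 22×23 by 23×45 → 22×45, cost 22·23·45 = 22770; (M₁ (M₂ M₃)): 17×22 by 22×45 → 17×45, cost 17·22·45 = 16830; cumulative 39600. Total 39600.
Difference: |26197 − 39600| = 13403.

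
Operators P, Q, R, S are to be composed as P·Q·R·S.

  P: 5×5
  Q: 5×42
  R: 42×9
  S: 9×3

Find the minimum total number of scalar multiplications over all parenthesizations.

Adjacent pairs: PQ = 5·5·42 = 1050; QR = 5·42·9 = 1890; RS = 42·9·3 = 1134.
Length 3: P..R: k=1: 0+1890+5·5·9=2115; k=2: 1050+0+5·42·9=2940 → min 2115 | Q..S: k=2: 0+1134+5·42·3=1764; k=3: 1890+0+5·9·3=2025 → min 1764.
Length 4: P..S: k=1: 0+1764+5·5·3=1839; k=2: 1050+1134+5·42·3=2814; k=3: 2115+0+5·9·3=2250 → min 1839.
Optimal order: (P·(Q·(R·S))) with cost 1839.

1839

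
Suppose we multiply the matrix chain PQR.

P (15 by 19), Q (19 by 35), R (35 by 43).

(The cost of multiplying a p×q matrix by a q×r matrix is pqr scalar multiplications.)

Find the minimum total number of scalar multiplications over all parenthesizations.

32550

Order (P(QR)): (QR): 19×35 by 35×43 → 19×43, cost 19·35·43 = 28595; (P(QR)): 15×19 by 19×43 → 15×43, cost 15·19·43 = 12255; cumulative 40850. Total 40850.
Order ((PQ)R): (PQ): 15×19 by 19×35 → 15×35, cost 15·19·35 = 9975; ((PQ)R): 15×35 by 35×43 → 15×43, cost 15·35·43 = 22575; cumulative 32550. Total 32550.
Minimum: 32550.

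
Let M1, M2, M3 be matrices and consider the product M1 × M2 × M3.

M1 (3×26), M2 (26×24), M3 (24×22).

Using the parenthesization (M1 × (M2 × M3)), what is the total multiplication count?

15444

(M2 × M3): 26×24 by 24×22 → 26×22, cost 26·24·22 = 13728
(M1 × (M2 × M3)): 3×26 by 26×22 → 3×22, cost 3·26·22 = 1716; cumulative 15444
Total: 15444 scalar multiplications.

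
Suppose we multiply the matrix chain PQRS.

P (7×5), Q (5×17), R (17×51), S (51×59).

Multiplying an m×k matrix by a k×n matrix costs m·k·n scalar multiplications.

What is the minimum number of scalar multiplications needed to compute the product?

Adjacent pairs: PQ = 7·5·17 = 595; QR = 5·17·51 = 4335; RS = 17·51·59 = 51153.
Length 3: P..R: k=1: 0+4335+7·5·51=6120; k=2: 595+0+7·17·51=6664 → min 6120 | Q..S: k=2: 0+51153+5·17·59=56168; k=3: 4335+0+5·51·59=19380 → min 19380.
Length 4: P..S: k=1: 0+19380+7·5·59=21445; k=2: 595+51153+7·17·59=58769; k=3: 6120+0+7·51·59=27183 → min 21445.
Optimal order: (P((QR)S)) with cost 21445.

21445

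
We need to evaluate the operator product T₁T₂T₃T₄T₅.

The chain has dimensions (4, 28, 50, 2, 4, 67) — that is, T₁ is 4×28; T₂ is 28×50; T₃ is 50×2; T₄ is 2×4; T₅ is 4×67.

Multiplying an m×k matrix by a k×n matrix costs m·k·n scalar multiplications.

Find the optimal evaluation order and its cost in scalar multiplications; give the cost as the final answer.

4096

Adjacent pairs: T₁T₂ = 4·28·50 = 5600; T₂T₃ = 28·50·2 = 2800; T₃T₄ = 50·2·4 = 400; T₄T₅ = 2·4·67 = 536.
Length 3: T₁..T₃: k=1: 0+2800+4·28·2=3024; k=2: 5600+0+4·50·2=6000 → min 3024 | T₂..T₄: k=2: 0+400+28·50·4=6000; k=3: 2800+0+28·2·4=3024 → min 3024 | T₃..T₅: k=3: 0+536+50·2·67=7236; k=4: 400+0+50·4·67=13800 → min 7236.
Length 4: T₁..T₄: k=1: 0+3024+4·28·4=3472; k=2: 5600+400+4·50·4=6800; k=3: 3024+0+4·2·4=3056 → min 3056 | T₂..T₅: k=2: 0+7236+28·50·67=101036; k=3: 2800+536+28·2·67=7088; k=4: 3024+0+28·4·67=10528 → min 7088.
Length 5: T₁..T₅: k=1: 0+7088+4·28·67=14592; k=2: 5600+7236+4·50·67=26236; k=3: 3024+536+4·2·67=4096; k=4: 3056+0+4·4·67=4128 → min 4096.
Optimal parenthesization: ((T₁(T₂T₃))(T₄T₅)) with cost 4096.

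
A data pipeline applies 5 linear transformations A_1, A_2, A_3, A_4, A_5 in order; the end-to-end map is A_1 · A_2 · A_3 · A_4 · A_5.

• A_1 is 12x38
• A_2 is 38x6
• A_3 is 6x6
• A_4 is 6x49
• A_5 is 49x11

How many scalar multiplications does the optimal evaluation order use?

Adjacent pairs: A_1A_2 = 12·38·6 = 2736; A_2A_3 = 38·6·6 = 1368; A_3A_4 = 6·6·49 = 1764; A_4A_5 = 6·49·11 = 3234.
Length 3: A_1..A_3: k=1: 0+1368+12·38·6=4104; k=2: 2736+0+12·6·6=3168 → min 3168 | A_2..A_4: k=2: 0+1764+38·6·49=12936; k=3: 1368+0+38·6·49=12540 → min 12540 | A_3..A_5: k=3: 0+3234+6·6·11=3630; k=4: 1764+0+6·49·11=4998 → min 3630.
Length 4: A_1..A_4: k=1: 0+12540+12·38·49=34884; k=2: 2736+1764+12·6·49=8028; k=3: 3168+0+12·6·49=6696 → min 6696 | A_2..A_5: k=2: 0+3630+38·6·11=6138; k=3: 1368+3234+38·6·11=7110; k=4: 12540+0+38·49·11=33022 → min 6138.
Length 5: A_1..A_5: k=1: 0+6138+12·38·11=11154; k=2: 2736+3630+12·6·11=7158; k=3: 3168+3234+12·6·11=7194; k=4: 6696+0+12·49·11=13164 → min 7158.
Optimal order: ((A_1 · A_2) · (A_3 · (A_4 · A_5))) with cost 7158.

7158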